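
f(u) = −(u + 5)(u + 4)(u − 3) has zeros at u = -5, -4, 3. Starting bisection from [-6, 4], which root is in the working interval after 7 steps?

3

m = -1, f(m) = 48 (+); new bracket [-1, 4]
m = 1.5, f(m) = 53.625 (+); new bracket [1.5, 4]
m = 2.75, f(m) = 13.078125 (+); new bracket [2.75, 4]
m = 3.375, f(m) = -23.1621 (−); new bracket [2.75, 3.375]
m = 3.0625, f(m) = -3.5588 (−); new bracket [2.75, 3.0625]
m = 2.90625, f(m) = 5.119 (+); new bracket [2.90625, 3.0625]
m = 2.984375, f(m) = 0.8713 (+); new bracket [2.984375, 3.0625]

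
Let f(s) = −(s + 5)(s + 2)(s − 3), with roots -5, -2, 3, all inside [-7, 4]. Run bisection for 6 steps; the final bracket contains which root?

3

s = -1.5 gives f = 7.875, positive; keep [-1.5, 4]
s = 1.25 gives f = 35.546875, positive; keep [1.25, 4]
s = 2.625 gives f = 13.224609, positive; keep [2.625, 4]
s = 3.3125 gives f = -13.8, negative; keep [2.625, 3.3125]
s = 2.96875 gives f = 1.2373, positive; keep [2.96875, 3.3125]
s = 3.140625 gives f = -5.8849, negative; keep [2.96875, 3.140625]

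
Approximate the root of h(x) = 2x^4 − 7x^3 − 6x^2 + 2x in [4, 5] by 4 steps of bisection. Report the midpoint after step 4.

h(4.5) = 69.75 > 0, so the root lies in [4, 4.5]
h(4.25) = 15.273438 > 0, so the root lies in [4, 4.25]
h(4.125) = -6.106934 < 0, so the root lies in [4.125, 4.25]
h(4.1875) = 4.1282 > 0, so the root lies in [4.125, 4.1875]

4.1875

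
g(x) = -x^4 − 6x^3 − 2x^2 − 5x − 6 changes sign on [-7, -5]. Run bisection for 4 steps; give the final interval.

[-5.875, -5.75]

x = -6 gives g = -48, negative; keep [-6, -5]
x = -5.5 gives g = 44.1875, positive; keep [-6, -5.5]
x = -5.75 gives g = 4.152344, positive; keep [-6, -5.75]
x = -5.875 gives g = -20.3088, negative; keep [-5.875, -5.75]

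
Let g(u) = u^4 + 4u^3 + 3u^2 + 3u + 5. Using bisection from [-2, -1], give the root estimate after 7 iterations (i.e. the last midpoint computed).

-1.3359375

g(-1.5) = -1.1875 < 0, so the root lies in [-1.5, -1]
g(-1.25) = 0.566406 > 0, so the root lies in [-1.5, -1.25]
g(-1.375) = -0.2771 < 0, so the root lies in [-1.375, -1.25]
g(-1.3125) = 0.1541 > 0, so the root lies in [-1.375, -1.3125]
g(-1.34375) = -0.0593 < 0, so the root lies in [-1.34375, -1.3125]
g(-1.328125) = 0.048 > 0, so the root lies in [-1.34375, -1.328125]
g(-1.3359375) = -0.0055 < 0, so the root lies in [-1.3359375, -1.328125]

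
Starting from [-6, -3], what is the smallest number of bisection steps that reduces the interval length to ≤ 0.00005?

16

Width after n steps is 3/2^n. Need 2^n ≥ 3/0.00005 = 60000.
2^15 = 32768 < 60000 ≤ 2^16 = 65536, so n = 16.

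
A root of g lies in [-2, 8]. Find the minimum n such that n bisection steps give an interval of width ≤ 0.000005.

Width after n steps is 10/2^n. Need 2^n ≥ 10/0.000005 = 2000000.
2^20 = 1048576 < 2000000 ≤ 2^21 = 2097152, so n = 21.

21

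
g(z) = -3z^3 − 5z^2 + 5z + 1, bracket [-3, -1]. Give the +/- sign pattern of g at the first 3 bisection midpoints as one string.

g(-2) = -5 < 0, so the root lies in [-3, -2]
g(-2.5) = 4.125 > 0, so the root lies in [-2.5, -2]
g(-2.25) = -1.390625 < 0, so the root lies in [-2.5, -2.25]

-+-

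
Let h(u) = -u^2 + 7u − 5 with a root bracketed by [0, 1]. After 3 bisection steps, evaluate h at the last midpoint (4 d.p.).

m = 0.5, h(m) = -1.75 (−); new bracket [0.5, 1]
m = 0.75, h(m) = -0.3125 (−); new bracket [0.75, 1]
m = 0.875, h(m) = 0.359375 (+); new bracket [0.75, 0.875]

0.3594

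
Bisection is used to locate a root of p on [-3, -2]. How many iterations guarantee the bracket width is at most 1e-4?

Width after n steps is 1/2^n. Need 2^n ≥ 1/1e-4 = 10000.
2^13 = 8192 < 10000 ≤ 2^14 = 16384, so n = 14.

14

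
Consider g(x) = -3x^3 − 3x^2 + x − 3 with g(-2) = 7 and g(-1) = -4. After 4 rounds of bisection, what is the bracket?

[-1.625, -1.5625]

x = -1.5 gives g = -1.125, negative; keep [-2, -1.5]
x = -1.75 gives g = 2.140625, positive; keep [-1.75, -1.5]
x = -1.625 gives g = 0.326172, positive; keep [-1.625, -1.5]
x = -1.5625 gives g = -0.4426, negative; keep [-1.625, -1.5625]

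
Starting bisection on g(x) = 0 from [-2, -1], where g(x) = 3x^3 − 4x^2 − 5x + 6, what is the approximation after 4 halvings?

x = -1.5 gives g = -5.625, negative; keep [-1.5, -1]
x = -1.25 gives g = 0.140625, positive; keep [-1.5, -1.25]
x = -1.375 gives g = -2.486328, negative; keep [-1.375, -1.25]
x = -1.3125 gives g = -1.1111, negative; keep [-1.3125, -1.25]

-1.3125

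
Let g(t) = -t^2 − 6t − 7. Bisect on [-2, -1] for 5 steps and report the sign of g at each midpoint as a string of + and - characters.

-++-+

t = -1.5 gives g = -0.25, negative; keep [-2, -1.5]
t = -1.75 gives g = 0.4375, positive; keep [-1.75, -1.5]
t = -1.625 gives g = 0.109375, positive; keep [-1.625, -1.5]
t = -1.5625 gives g = -0.0664, negative; keep [-1.625, -1.5625]
t = -1.59375 gives g = 0.0225, positive; keep [-1.59375, -1.5625]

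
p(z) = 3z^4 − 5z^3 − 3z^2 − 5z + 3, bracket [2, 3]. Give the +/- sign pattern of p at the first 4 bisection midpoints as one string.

m = 2.5, p(m) = 10.8125 (+); new bracket [2, 2.5]
m = 2.25, p(m) = -3.503906 (−); new bracket [2.25, 2.5]
m = 2.375, p(m) = 2.670654 (+); new bracket [2.25, 2.375]
m = 2.3125, p(m) = -0.6455 (−); new bracket [2.3125, 2.375]

+-+-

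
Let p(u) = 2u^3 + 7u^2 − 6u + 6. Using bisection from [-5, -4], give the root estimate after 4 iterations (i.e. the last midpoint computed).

midpoint -4.5: p = -7.5 < 0 → [-4.5, -4]
midpoint -4.25: p = 4.40625 > 0 → [-4.5, -4.25]
midpoint -4.375: p = -1.246094 < 0 → [-4.375, -4.25]
midpoint -4.3125: p = 1.6538 > 0 → [-4.375, -4.3125]

-4.3125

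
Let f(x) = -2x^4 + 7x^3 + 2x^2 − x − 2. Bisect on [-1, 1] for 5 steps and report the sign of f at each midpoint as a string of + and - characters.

--+-+

m = 0, f(m) = -2 (−); new bracket [0, 1]
m = 0.5, f(m) = -1.25 (−); new bracket [0.5, 1]
m = 0.75, f(m) = 0.695312 (+); new bracket [0.5, 0.75]
m = 0.625, f(m) = -0.4399 (−); new bracket [0.625, 0.75]
m = 0.6875, f(m) = 0.0857 (+); new bracket [0.625, 0.6875]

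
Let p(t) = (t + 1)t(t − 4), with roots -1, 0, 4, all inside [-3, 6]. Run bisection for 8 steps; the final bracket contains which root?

m = 1.5, p(m) = -9.375 (−); new bracket [1.5, 6]
m = 3.75, p(m) = -4.453125 (−); new bracket [3.75, 6]
m = 4.875, p(m) = 25.060547 (+); new bracket [3.75, 4.875]
m = 4.3125, p(m) = 7.1594 (+); new bracket [3.75, 4.3125]
m = 4.03125, p(m) = 0.6338 (+); new bracket [3.75, 4.03125]
m = 3.890625, p(m) = -2.0811 (−); new bracket [3.890625, 4.03125]
m = 3.9609375, p(m) = -0.7676 (−); new bracket [3.9609375, 4.03125]
m = 3.99609375, p(m) = -0.078 (−); new bracket [3.99609375, 4.03125]

4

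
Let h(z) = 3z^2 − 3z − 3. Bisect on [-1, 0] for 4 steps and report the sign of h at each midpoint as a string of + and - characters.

h(-0.5) = -0.75 < 0, so the root lies in [-1, -0.5]
h(-0.75) = 0.9375 > 0, so the root lies in [-0.75, -0.5]
h(-0.625) = 0.046875 > 0, so the root lies in [-0.625, -0.5]
h(-0.5625) = -0.3633 < 0, so the root lies in [-0.625, -0.5625]

-++-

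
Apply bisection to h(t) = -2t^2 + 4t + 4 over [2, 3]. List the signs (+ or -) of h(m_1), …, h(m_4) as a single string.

h(2.5) = 1.5 > 0, so the root lies in [2.5, 3]
h(2.75) = -0.125 < 0, so the root lies in [2.5, 2.75]
h(2.625) = 0.71875 > 0, so the root lies in [2.625, 2.75]
h(2.6875) = 0.3047 > 0, so the root lies in [2.6875, 2.75]

+-++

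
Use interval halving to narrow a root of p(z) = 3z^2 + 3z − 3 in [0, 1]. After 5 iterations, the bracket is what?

[0.59375, 0.625]

midpoint 0.5: p = -0.75 < 0 → [0.5, 1]
midpoint 0.75: p = 0.9375 > 0 → [0.5, 0.75]
midpoint 0.625: p = 0.046875 > 0 → [0.5, 0.625]
midpoint 0.5625: p = -0.3633 < 0 → [0.5625, 0.625]
midpoint 0.59375: p = -0.1611 < 0 → [0.59375, 0.625]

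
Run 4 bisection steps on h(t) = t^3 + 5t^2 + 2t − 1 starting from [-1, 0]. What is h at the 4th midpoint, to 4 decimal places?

0.1394

h(-0.5) = -0.875 < 0, so the root lies in [-1, -0.5]
h(-0.75) = -0.109375 < 0, so the root lies in [-1, -0.75]
h(-0.875) = 0.408203 > 0, so the root lies in [-0.875, -0.75]
h(-0.8125) = 0.1394 > 0, so the root lies in [-0.8125, -0.75]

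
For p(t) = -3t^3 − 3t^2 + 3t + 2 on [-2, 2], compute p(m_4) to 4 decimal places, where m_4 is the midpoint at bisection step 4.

midpoint 0: p = 2 > 0 → [0, 2]
midpoint 1: p = -1 < 0 → [0, 1]
midpoint 0.5: p = 2.375 > 0 → [0.5, 1]
midpoint 0.75: p = 1.2969 > 0 → [0.75, 1]

1.2969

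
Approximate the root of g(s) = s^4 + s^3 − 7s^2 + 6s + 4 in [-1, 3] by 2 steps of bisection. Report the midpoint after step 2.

0

g(1) = 5 > 0, so the root lies in [-1, 1]
g(0) = 4 > 0, so the root lies in [-1, 0]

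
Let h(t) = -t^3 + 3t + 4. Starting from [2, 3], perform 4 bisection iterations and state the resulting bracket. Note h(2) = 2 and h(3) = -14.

t = 2.5 gives h = -4.125, negative; keep [2, 2.5]
t = 2.25 gives h = -0.640625, negative; keep [2, 2.25]
t = 2.125 gives h = 0.779297, positive; keep [2.125, 2.25]
t = 2.1875 gives h = 0.095, positive; keep [2.1875, 2.25]

[2.1875, 2.25]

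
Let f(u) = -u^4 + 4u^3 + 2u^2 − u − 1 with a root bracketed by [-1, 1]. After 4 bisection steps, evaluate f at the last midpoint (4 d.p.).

-0.0198

f(0) = -1 < 0, so the root lies in [0, 1]
f(0.5) = -0.5625 < 0, so the root lies in [0.5, 1]
f(0.75) = 0.746094 > 0, so the root lies in [0.5, 0.75]
f(0.625) = -0.0198 < 0, so the root lies in [0.625, 0.75]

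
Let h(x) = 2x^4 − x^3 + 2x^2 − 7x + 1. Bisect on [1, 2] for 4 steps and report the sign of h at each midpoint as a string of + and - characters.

+--+

midpoint 1.5: h = 1.75 > 0 → [1, 1.5]
midpoint 1.25: h = -1.695312 < 0 → [1.25, 1.5]
midpoint 1.375: h = -0.294434 < 0 → [1.375, 1.5]
midpoint 1.4375: h = 0.6399 > 0 → [1.375, 1.4375]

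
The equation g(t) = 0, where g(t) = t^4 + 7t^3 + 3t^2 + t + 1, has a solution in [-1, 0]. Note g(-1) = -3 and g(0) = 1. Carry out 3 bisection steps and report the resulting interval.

m = -0.5, g(m) = 0.4375 (+); new bracket [-1, -0.5]
m = -0.75, g(m) = -0.699219 (−); new bracket [-0.75, -0.5]
m = -0.625, g(m) = -0.009521 (−); new bracket [-0.625, -0.5]

[-0.625, -0.5]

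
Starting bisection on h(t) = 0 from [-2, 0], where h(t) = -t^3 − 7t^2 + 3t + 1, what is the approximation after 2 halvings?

-0.5

t = -1 gives h = -8, negative; keep [-1, 0]
t = -0.5 gives h = -2.125, negative; keep [-0.5, 0]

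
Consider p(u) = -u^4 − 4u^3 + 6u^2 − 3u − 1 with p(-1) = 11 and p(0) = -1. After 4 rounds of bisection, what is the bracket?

p(-0.5) = 2.4375 > 0, so the root lies in [-0.5, 0]
p(-0.25) = 0.183594 > 0, so the root lies in [-0.25, 0]
p(-0.125) = -0.523682 < 0, so the root lies in [-0.25, -0.125]
p(-0.1875) = -0.2014 < 0, so the root lies in [-0.25, -0.1875]

[-0.25, -0.1875]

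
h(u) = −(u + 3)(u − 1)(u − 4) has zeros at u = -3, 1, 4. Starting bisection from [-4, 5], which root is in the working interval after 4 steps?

m = 0.5, h(m) = -6.125 (−); new bracket [-4, 0.5]
m = -1.75, h(m) = -19.765625 (−); new bracket [-4, -1.75]
m = -2.875, h(m) = -3.330078 (−); new bracket [-4, -2.875]
m = -3.4375, h(m) = 14.4392 (+); new bracket [-3.4375, -2.875]

-3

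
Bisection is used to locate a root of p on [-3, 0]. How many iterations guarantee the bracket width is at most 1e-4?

Width after n steps is 3/2^n. Need 2^n ≥ 3/1e-4 = 30000.
2^14 = 16384 < 30000 ≤ 2^15 = 32768, so n = 15.

15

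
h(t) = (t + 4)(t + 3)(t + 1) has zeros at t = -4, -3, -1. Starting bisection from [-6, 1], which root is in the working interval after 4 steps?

-1

midpoint -2.5: h = -1.125 < 0 → [-2.5, 1]
midpoint -0.75: h = 1.828125 > 0 → [-2.5, -0.75]
midpoint -1.625: h = -2.041016 < 0 → [-1.625, -0.75]
midpoint -1.1875: h = -0.9558 < 0 → [-1.1875, -0.75]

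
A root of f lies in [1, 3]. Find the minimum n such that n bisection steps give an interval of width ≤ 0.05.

6

Width after n steps is 2/2^n. Need 2^n ≥ 2/0.05 = 40.
2^5 = 32 < 40 ≤ 2^6 = 64, so n = 6.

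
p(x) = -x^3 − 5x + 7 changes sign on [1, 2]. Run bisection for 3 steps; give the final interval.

[1, 1.125]

m = 1.5, p(m) = -3.875 (−); new bracket [1, 1.5]
m = 1.25, p(m) = -1.203125 (−); new bracket [1, 1.25]
m = 1.125, p(m) = -0.048828 (−); new bracket [1, 1.125]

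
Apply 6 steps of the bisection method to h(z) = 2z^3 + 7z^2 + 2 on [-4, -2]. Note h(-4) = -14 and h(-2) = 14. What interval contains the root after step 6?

z = -3 gives h = 11, positive; keep [-4, -3]
z = -3.5 gives h = 2, positive; keep [-4, -3.5]
z = -3.75 gives h = -5.03125, negative; keep [-3.75, -3.5]
z = -3.625 gives h = -1.2852, negative; keep [-3.625, -3.5]
z = -3.5625 gives h = 0.4136, positive; keep [-3.625, -3.5625]
z = -3.59375 gives h = -0.4216, negative; keep [-3.59375, -3.5625]

[-3.59375, -3.5625]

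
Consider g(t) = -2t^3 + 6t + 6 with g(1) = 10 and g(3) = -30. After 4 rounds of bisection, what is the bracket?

[2, 2.125]

t = 2 gives g = 2, positive; keep [2, 3]
t = 2.5 gives g = -10.25, negative; keep [2, 2.5]
t = 2.25 gives g = -3.28125, negative; keep [2, 2.25]
t = 2.125 gives g = -0.4414, negative; keep [2, 2.125]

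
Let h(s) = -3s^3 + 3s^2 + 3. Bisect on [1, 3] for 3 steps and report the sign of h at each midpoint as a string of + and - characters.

midpoint 2: h = -9 < 0 → [1, 2]
midpoint 1.5: h = -0.375 < 0 → [1, 1.5]
midpoint 1.25: h = 1.828125 > 0 → [1.25, 1.5]

--+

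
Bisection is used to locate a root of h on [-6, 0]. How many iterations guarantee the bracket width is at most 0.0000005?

Width after n steps is 6/2^n. Need 2^n ≥ 6/0.0000005 = 12000000.
2^23 = 8388608 < 12000000 ≤ 2^24 = 16777216, so n = 24.

24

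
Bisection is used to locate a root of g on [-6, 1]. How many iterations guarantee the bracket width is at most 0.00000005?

28

Width after n steps is 7/2^n. Need 2^n ≥ 7/0.00000005 = 140000000.
2^27 = 134217728 < 140000000 ≤ 2^28 = 268435456, so n = 28.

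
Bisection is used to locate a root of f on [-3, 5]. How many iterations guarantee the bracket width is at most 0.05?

Width after n steps is 8/2^n. Need 2^n ≥ 8/0.05 = 160.
2^7 = 128 < 160 ≤ 2^8 = 256, so n = 8.

8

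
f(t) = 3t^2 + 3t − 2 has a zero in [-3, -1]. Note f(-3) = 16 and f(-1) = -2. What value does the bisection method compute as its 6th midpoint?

t = -2 gives f = 4, positive; keep [-2, -1]
t = -1.5 gives f = 0.25, positive; keep [-1.5, -1]
t = -1.25 gives f = -1.0625, negative; keep [-1.5, -1.25]
t = -1.375 gives f = -0.4531, negative; keep [-1.5, -1.375]
t = -1.4375 gives f = -0.1133, negative; keep [-1.5, -1.4375]
t = -1.46875 gives f = 0.0654, positive; keep [-1.46875, -1.4375]

-1.46875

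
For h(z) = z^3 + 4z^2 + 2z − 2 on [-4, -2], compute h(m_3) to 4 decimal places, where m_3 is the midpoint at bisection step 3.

z = -3 gives h = 1, positive; keep [-4, -3]
z = -3.5 gives h = -2.875, negative; keep [-3.5, -3]
z = -3.25 gives h = -0.578125, negative; keep [-3.25, -3]

-0.5781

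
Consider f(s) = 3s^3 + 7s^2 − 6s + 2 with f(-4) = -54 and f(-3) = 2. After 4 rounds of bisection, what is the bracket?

f(-3.5) = -19.875 < 0, so the root lies in [-3.5, -3]
f(-3.25) = -7.546875 < 0, so the root lies in [-3.25, -3]
f(-3.125) = -2.443359 < 0, so the root lies in [-3.125, -3]
f(-3.0625) = -0.1414 < 0, so the root lies in [-3.0625, -3]

[-3.0625, -3]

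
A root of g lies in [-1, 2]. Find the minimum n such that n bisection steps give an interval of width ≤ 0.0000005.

Width after n steps is 3/2^n. Need 2^n ≥ 3/0.0000005 = 6000000.
2^22 = 4194304 < 6000000 ≤ 2^23 = 8388608, so n = 23.

23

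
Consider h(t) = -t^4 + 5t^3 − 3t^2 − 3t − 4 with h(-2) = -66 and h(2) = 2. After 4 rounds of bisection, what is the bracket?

h(0) = -4 < 0, so the root lies in [0, 2]
h(1) = -6 < 0, so the root lies in [1, 2]
h(1.5) = -3.4375 < 0, so the root lies in [1.5, 2]
h(1.75) = -1.0195 < 0, so the root lies in [1.75, 2]

[1.75, 2]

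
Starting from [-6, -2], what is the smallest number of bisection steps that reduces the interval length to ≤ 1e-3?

12

Width after n steps is 4/2^n. Need 2^n ≥ 4/1e-3 = 4000.
2^11 = 2048 < 4000 ≤ 2^12 = 4096, so n = 12.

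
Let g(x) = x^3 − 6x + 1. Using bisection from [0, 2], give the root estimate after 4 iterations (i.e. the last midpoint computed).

g(1) = -4 < 0, so the root lies in [0, 1]
g(0.5) = -1.875 < 0, so the root lies in [0, 0.5]
g(0.25) = -0.484375 < 0, so the root lies in [0, 0.25]
g(0.125) = 0.252 > 0, so the root lies in [0.125, 0.25]

0.125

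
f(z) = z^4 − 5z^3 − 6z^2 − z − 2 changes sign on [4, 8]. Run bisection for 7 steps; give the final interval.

[6.03125, 6.0625]

m = 6, f(m) = -8 (−); new bracket [6, 8]
m = 7, f(m) = 383 (+); new bracket [6, 7]
m = 6.5, f(m) = 149.9375 (+); new bracket [6, 6.5]
m = 6.25, f(m) = 62.5508 (+); new bracket [6, 6.25]
m = 6.125, f(m) = 25.2874 (+); new bracket [6, 6.125]
m = 6.0625, f(m) = 8.1609 (+); new bracket [6, 6.0625]
m = 6.03125, f(m) = -0.0385 (−); new bracket [6.03125, 6.0625]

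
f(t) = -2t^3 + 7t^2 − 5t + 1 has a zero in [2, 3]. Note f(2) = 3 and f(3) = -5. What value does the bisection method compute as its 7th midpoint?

2.6171875

midpoint 2.5: f = 1 > 0 → [2.5, 3]
midpoint 2.75: f = -1.40625 < 0 → [2.5, 2.75]
midpoint 2.625: f = -0.066406 < 0 → [2.5, 2.625]
midpoint 2.5625: f = 0.4995 > 0 → [2.5625, 2.625]
midpoint 2.59375: f = 0.2249 > 0 → [2.59375, 2.625]
midpoint 2.609375: f = 0.0814 > 0 → [2.609375, 2.625]
midpoint 2.6171875: f = 0.008 > 0 → [2.6171875, 2.625]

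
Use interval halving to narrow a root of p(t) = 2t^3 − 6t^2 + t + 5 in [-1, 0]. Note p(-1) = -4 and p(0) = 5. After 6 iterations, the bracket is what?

t = -0.5 gives p = 2.75, positive; keep [-1, -0.5]
t = -0.75 gives p = 0.03125, positive; keep [-1, -0.75]
t = -0.875 gives p = -1.808594, negative; keep [-0.875, -0.75]
t = -0.8125 gives p = -0.8462, negative; keep [-0.8125, -0.75]
t = -0.78125 gives p = -0.397, negative; keep [-0.78125, -0.75]
t = -0.765625 gives p = -0.1803, negative; keep [-0.765625, -0.75]

[-0.765625, -0.75]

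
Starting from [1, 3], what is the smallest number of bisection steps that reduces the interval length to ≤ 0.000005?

19

Width after n steps is 2/2^n. Need 2^n ≥ 2/0.000005 = 400000.
2^18 = 262144 < 400000 ≤ 2^19 = 524288, so n = 19.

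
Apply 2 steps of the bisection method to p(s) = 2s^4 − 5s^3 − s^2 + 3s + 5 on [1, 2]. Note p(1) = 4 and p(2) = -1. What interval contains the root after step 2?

s = 1.5 gives p = 0.5, positive; keep [1.5, 2]
s = 1.75 gives p = -0.851562, negative; keep [1.5, 1.75]

[1.5, 1.75]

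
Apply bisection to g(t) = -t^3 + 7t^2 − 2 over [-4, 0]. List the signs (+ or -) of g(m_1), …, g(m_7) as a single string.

++-++++

m = -2, g(m) = 34 (+); new bracket [-2, 0]
m = -1, g(m) = 6 (+); new bracket [-1, 0]
m = -0.5, g(m) = -0.125 (−); new bracket [-1, -0.5]
m = -0.75, g(m) = 2.3594 (+); new bracket [-0.75, -0.5]
m = -0.625, g(m) = 0.9785 (+); new bracket [-0.625, -0.5]
m = -0.5625, g(m) = 0.3928 (+); new bracket [-0.5625, -0.5]
m = -0.53125, g(m) = 0.1255 (+); new bracket [-0.53125, -0.5]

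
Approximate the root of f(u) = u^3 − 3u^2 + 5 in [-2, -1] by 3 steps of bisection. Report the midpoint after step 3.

-1.125

u = -1.5 gives f = -5.125, negative; keep [-1.5, -1]
u = -1.25 gives f = -1.640625, negative; keep [-1.25, -1]
u = -1.125 gives f = -0.220703, negative; keep [-1.125, -1]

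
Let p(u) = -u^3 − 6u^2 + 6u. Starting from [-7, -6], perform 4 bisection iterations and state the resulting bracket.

u = -6.5 gives p = -17.875, negative; keep [-7, -6.5]
u = -6.75 gives p = -6.328125, negative; keep [-7, -6.75]
u = -6.875 gives p = 0.107422, positive; keep [-6.875, -6.75]
u = -6.8125 gives p = -3.1667, negative; keep [-6.875, -6.8125]

[-6.875, -6.8125]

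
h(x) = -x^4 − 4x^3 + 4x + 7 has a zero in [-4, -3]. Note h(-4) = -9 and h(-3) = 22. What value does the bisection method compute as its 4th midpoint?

m = -3.5, h(m) = 14.4375 (+); new bracket [-4, -3.5]
m = -3.75, h(m) = 5.183594 (+); new bracket [-4, -3.75]
m = -3.875, h(m) = -1.226807 (−); new bracket [-3.875, -3.75]
m = -3.8125, h(m) = 2.1404 (+); new bracket [-3.875, -3.8125]

-3.8125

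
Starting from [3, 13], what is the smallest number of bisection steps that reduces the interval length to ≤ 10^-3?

14

Width after n steps is 10/2^n. Need 2^n ≥ 10/10^-3 = 10000.
2^13 = 8192 < 10000 ≤ 2^14 = 16384, so n = 14.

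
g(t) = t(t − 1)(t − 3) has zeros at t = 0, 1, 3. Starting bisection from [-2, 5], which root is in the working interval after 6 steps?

3

t = 1.5 gives g = -1.125, negative; keep [1.5, 5]
t = 3.25 gives g = 1.828125, positive; keep [1.5, 3.25]
t = 2.375 gives g = -2.041016, negative; keep [2.375, 3.25]
t = 2.8125 gives g = -0.9558, negative; keep [2.8125, 3.25]
t = 3.03125 gives g = 0.1924, positive; keep [2.8125, 3.03125]
t = 2.921875 gives g = -0.4387, negative; keep [2.921875, 3.03125]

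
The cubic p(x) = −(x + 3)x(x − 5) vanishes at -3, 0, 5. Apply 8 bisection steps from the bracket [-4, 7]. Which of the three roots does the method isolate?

5

x = 1.5 gives p = 23.625, positive; keep [1.5, 7]
x = 4.25 gives p = 23.109375, positive; keep [4.25, 7]
x = 5.625 gives p = -30.322266, negative; keep [4.25, 5.625]
x = 4.9375 gives p = 2.4495, positive; keep [4.9375, 5.625]
x = 5.28125 gives p = -12.3006, negative; keep [4.9375, 5.28125]
x = 5.109375 gives p = -4.5318, negative; keep [4.9375, 5.109375]
x = 5.0234375 gives p = -0.9447, negative; keep [4.9375, 5.0234375]
x = 4.98046875 gives p = 0.7763, positive; keep [4.98046875, 5.0234375]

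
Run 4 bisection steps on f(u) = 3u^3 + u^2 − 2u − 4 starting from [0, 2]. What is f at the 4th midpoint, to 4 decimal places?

-0.7129

u = 1 gives f = -2, negative; keep [1, 2]
u = 1.5 gives f = 5.375, positive; keep [1, 1.5]
u = 1.25 gives f = 0.921875, positive; keep [1, 1.25]
u = 1.125 gives f = -0.7129, negative; keep [1.125, 1.25]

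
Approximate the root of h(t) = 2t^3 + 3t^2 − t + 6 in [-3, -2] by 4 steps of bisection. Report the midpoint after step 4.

h(-2.5) = -4 < 0, so the root lies in [-2.5, -2]
h(-2.25) = 0.65625 > 0, so the root lies in [-2.5, -2.25]
h(-2.375) = -1.496094 < 0, so the root lies in [-2.375, -2.25]
h(-2.3125) = -0.3774 < 0, so the root lies in [-2.3125, -2.25]

-2.3125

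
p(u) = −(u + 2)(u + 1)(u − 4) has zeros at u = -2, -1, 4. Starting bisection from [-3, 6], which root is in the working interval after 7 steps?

p(1.5) = 21.875 > 0, so the root lies in [1.5, 6]
p(3.75) = 6.828125 > 0, so the root lies in [3.75, 6]
p(4.875) = -35.341797 < 0, so the root lies in [3.75, 4.875]
p(4.3125) = -10.4797 < 0, so the root lies in [3.75, 4.3125]
p(4.03125) = -0.9483 < 0, so the root lies in [3.75, 4.03125]
p(3.890625) = 3.151 > 0, so the root lies in [3.890625, 4.03125]
p(3.9609375) = 1.1551 > 0, so the root lies in [3.9609375, 4.03125]

4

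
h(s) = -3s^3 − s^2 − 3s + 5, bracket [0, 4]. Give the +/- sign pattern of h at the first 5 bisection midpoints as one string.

--++-

midpoint 2: h = -29 < 0 → [0, 2]
midpoint 1: h = -2 < 0 → [0, 1]
midpoint 0.5: h = 2.875 > 0 → [0.5, 1]
midpoint 0.75: h = 0.9219 > 0 → [0.75, 1]
midpoint 0.875: h = -0.4004 < 0 → [0.75, 0.875]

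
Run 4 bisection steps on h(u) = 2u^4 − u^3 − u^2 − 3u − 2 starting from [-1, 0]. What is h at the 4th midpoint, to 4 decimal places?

-0.2507

h(-0.5) = -0.5 < 0, so the root lies in [-1, -0.5]
h(-0.75) = 0.742188 > 0, so the root lies in [-0.75, -0.5]
h(-0.625) = 0.033691 > 0, so the root lies in [-0.625, -0.5]
h(-0.5625) = -0.2507 < 0, so the root lies in [-0.625, -0.5625]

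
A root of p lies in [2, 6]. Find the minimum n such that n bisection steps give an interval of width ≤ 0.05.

7

Width after n steps is 4/2^n. Need 2^n ≥ 4/0.05 = 80.
2^6 = 64 < 80 ≤ 2^7 = 128, so n = 7.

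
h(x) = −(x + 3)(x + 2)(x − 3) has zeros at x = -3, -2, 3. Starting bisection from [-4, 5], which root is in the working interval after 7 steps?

midpoint 0.5: h = 21.875 > 0 → [0.5, 5]
midpoint 2.75: h = 6.828125 > 0 → [2.75, 5]
midpoint 3.875: h = -35.341797 < 0 → [2.75, 3.875]
midpoint 3.3125: h = -10.4797 < 0 → [2.75, 3.3125]
midpoint 3.03125: h = -0.9483 < 0 → [2.75, 3.03125]
midpoint 2.890625: h = 3.151 > 0 → [2.890625, 3.03125]
midpoint 2.9609375: h = 1.1551 > 0 → [2.9609375, 3.03125]

3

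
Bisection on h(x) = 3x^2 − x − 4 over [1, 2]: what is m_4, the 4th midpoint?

m = 1.5, h(m) = 1.25 (+); new bracket [1, 1.5]
m = 1.25, h(m) = -0.5625 (−); new bracket [1.25, 1.5]
m = 1.375, h(m) = 0.296875 (+); new bracket [1.25, 1.375]
m = 1.3125, h(m) = -0.1445 (−); new bracket [1.3125, 1.375]

1.3125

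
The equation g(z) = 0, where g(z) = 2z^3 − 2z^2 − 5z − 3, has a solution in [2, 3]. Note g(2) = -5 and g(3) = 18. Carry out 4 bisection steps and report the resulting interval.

z = 2.5 gives g = 3.25, positive; keep [2, 2.5]
z = 2.25 gives g = -1.59375, negative; keep [2.25, 2.5]
z = 2.375 gives g = 0.636719, positive; keep [2.25, 2.375]
z = 2.3125 gives g = -0.5249, negative; keep [2.3125, 2.375]

[2.3125, 2.375]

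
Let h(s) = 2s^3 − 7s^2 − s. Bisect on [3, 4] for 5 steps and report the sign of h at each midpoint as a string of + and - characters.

-+-++

m = 3.5, h(m) = -3.5 (−); new bracket [3.5, 4]
m = 3.75, h(m) = 3.28125 (+); new bracket [3.5, 3.75]
m = 3.625, h(m) = -0.339844 (−); new bracket [3.625, 3.75]
m = 3.6875, h(m) = 1.4116 (+); new bracket [3.625, 3.6875]
m = 3.65625, h(m) = 0.5213 (+); new bracket [3.625, 3.65625]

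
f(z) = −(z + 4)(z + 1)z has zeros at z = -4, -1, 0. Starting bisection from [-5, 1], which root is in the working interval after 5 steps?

m = -2, f(m) = -4 (−); new bracket [-5, -2]
m = -3.5, f(m) = -4.375 (−); new bracket [-5, -3.5]
m = -4.25, f(m) = 3.453125 (+); new bracket [-4.25, -3.5]
m = -3.875, f(m) = -1.3926 (−); new bracket [-4.25, -3.875]
m = -4.0625, f(m) = 0.7776 (+); new bracket [-4.0625, -3.875]

-4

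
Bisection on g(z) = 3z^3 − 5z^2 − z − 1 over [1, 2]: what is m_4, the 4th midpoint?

1.9375

z = 1.5 gives g = -3.625, negative; keep [1.5, 2]
z = 1.75 gives g = -1.984375, negative; keep [1.75, 2]
z = 1.875 gives g = -0.677734, negative; keep [1.875, 2]
z = 1.9375 gives g = 0.1125, positive; keep [1.875, 1.9375]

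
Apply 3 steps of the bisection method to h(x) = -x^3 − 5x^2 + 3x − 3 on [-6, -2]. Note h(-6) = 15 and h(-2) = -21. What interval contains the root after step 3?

[-6, -5.5]

x = -4 gives h = -31, negative; keep [-6, -4]
x = -5 gives h = -18, negative; keep [-6, -5]
x = -5.5 gives h = -4.375, negative; keep [-6, -5.5]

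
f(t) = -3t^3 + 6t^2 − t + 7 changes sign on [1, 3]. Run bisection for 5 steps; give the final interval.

[2.25, 2.3125]

midpoint 2: f = 5 > 0 → [2, 3]
midpoint 2.5: f = -4.875 < 0 → [2, 2.5]
midpoint 2.25: f = 0.953125 > 0 → [2.25, 2.5]
midpoint 2.375: f = -1.7207 < 0 → [2.25, 2.375]
midpoint 2.3125: f = -0.3259 < 0 → [2.25, 2.3125]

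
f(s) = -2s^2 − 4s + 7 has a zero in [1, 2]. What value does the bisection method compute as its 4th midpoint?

f(1.5) = -3.5 < 0, so the root lies in [1, 1.5]
f(1.25) = -1.125 < 0, so the root lies in [1, 1.25]
f(1.125) = -0.03125 < 0, so the root lies in [1, 1.125]
f(1.0625) = 0.4922 > 0, so the root lies in [1.0625, 1.125]

1.0625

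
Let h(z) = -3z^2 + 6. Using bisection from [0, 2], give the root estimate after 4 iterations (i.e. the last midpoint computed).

m = 1, h(m) = 3 (+); new bracket [1, 2]
m = 1.5, h(m) = -0.75 (−); new bracket [1, 1.5]
m = 1.25, h(m) = 1.3125 (+); new bracket [1.25, 1.5]
m = 1.375, h(m) = 0.3281 (+); new bracket [1.375, 1.5]

1.375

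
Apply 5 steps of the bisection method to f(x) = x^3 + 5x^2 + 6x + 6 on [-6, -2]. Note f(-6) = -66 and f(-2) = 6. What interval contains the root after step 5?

m = -4, f(m) = -2 (−); new bracket [-4, -2]
m = -3, f(m) = 6 (+); new bracket [-4, -3]
m = -3.5, f(m) = 3.375 (+); new bracket [-4, -3.5]
m = -3.75, f(m) = 1.0781 (+); new bracket [-4, -3.75]
m = -3.875, f(m) = -0.3574 (−); new bracket [-3.875, -3.75]

[-3.875, -3.75]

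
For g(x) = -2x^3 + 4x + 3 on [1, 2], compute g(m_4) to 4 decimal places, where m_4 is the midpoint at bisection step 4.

m = 1.5, g(m) = 2.25 (+); new bracket [1.5, 2]
m = 1.75, g(m) = -0.71875 (−); new bracket [1.5, 1.75]
m = 1.625, g(m) = 0.917969 (+); new bracket [1.625, 1.75]
m = 1.6875, g(m) = 0.1392 (+); new bracket [1.6875, 1.75]

0.1392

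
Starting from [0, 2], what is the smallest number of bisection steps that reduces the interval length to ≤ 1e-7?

Width after n steps is 2/2^n. Need 2^n ≥ 2/1e-7 = 20000000.
2^24 = 16777216 < 20000000 ≤ 2^25 = 33554432, so n = 25.

25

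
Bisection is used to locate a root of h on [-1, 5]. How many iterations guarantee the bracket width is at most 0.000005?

Width after n steps is 6/2^n. Need 2^n ≥ 6/0.000005 = 1200000.
2^20 = 1048576 < 1200000 ≤ 2^21 = 2097152, so n = 21.

21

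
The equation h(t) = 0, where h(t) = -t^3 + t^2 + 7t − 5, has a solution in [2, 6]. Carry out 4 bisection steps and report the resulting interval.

[2.75, 3]

midpoint 4: h = -25 < 0 → [2, 4]
midpoint 3: h = -2 < 0 → [2, 3]
midpoint 2.5: h = 3.125 > 0 → [2.5, 3]
midpoint 2.75: h = 1.0156 > 0 → [2.75, 3]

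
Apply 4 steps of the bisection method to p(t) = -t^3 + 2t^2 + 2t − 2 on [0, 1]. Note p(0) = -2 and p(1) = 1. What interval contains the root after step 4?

p(0.5) = -0.625 < 0, so the root lies in [0.5, 1]
p(0.75) = 0.203125 > 0, so the root lies in [0.5, 0.75]
p(0.625) = -0.212891 < 0, so the root lies in [0.625, 0.75]
p(0.6875) = -0.0046 < 0, so the root lies in [0.6875, 0.75]

[0.6875, 0.75]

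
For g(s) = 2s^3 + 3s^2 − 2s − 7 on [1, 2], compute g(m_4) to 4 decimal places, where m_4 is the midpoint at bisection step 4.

0.0649

m = 1.5, g(m) = 3.5 (+); new bracket [1, 1.5]
m = 1.25, g(m) = -0.90625 (−); new bracket [1.25, 1.5]
m = 1.375, g(m) = 1.121094 (+); new bracket [1.25, 1.375]
m = 1.3125, g(m) = 0.0649 (+); new bracket [1.25, 1.3125]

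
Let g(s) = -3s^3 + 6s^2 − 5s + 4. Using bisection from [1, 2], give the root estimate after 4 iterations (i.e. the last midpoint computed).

m = 1.5, g(m) = -0.125 (−); new bracket [1, 1.5]
m = 1.25, g(m) = 1.265625 (+); new bracket [1.25, 1.5]
m = 1.375, g(m) = 0.669922 (+); new bracket [1.375, 1.5]
m = 1.4375, g(m) = 0.2996 (+); new bracket [1.4375, 1.5]

1.4375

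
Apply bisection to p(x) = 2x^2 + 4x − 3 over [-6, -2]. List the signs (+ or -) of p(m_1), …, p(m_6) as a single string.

m = -4, p(m) = 13 (+); new bracket [-4, -2]
m = -3, p(m) = 3 (+); new bracket [-3, -2]
m = -2.5, p(m) = -0.5 (−); new bracket [-3, -2.5]
m = -2.75, p(m) = 1.125 (+); new bracket [-2.75, -2.5]
m = -2.625, p(m) = 0.2812 (+); new bracket [-2.625, -2.5]
m = -2.5625, p(m) = -0.1172 (−); new bracket [-2.625, -2.5625]

++-++-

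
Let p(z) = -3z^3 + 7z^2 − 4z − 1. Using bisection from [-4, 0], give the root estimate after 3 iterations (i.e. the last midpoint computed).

-0.5

m = -2, p(m) = 59 (+); new bracket [-2, 0]
m = -1, p(m) = 13 (+); new bracket [-1, 0]
m = -0.5, p(m) = 3.125 (+); new bracket [-0.5, 0]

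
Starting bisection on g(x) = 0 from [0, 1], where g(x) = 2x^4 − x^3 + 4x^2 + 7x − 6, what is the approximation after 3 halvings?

0.625

m = 0.5, g(m) = -1.5 (−); new bracket [0.5, 1]
m = 0.75, g(m) = 1.710938 (+); new bracket [0.5, 0.75]
m = 0.625, g(m) = -0.001465 (−); new bracket [0.625, 0.75]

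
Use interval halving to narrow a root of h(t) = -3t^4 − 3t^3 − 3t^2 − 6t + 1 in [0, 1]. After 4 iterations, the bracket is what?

[0.125, 0.1875]

m = 0.5, h(m) = -3.3125 (−); new bracket [0, 0.5]
m = 0.25, h(m) = -0.746094 (−); new bracket [0, 0.25]
m = 0.125, h(m) = 0.196533 (+); new bracket [0.125, 0.25]
m = 0.1875, h(m) = -0.254 (−); new bracket [0.125, 0.1875]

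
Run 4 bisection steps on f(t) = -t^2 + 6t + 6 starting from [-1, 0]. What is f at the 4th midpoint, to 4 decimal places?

0.4648

t = -0.5 gives f = 2.75, positive; keep [-1, -0.5]
t = -0.75 gives f = 0.9375, positive; keep [-1, -0.75]
t = -0.875 gives f = -0.015625, negative; keep [-0.875, -0.75]
t = -0.8125 gives f = 0.4648, positive; keep [-0.875, -0.8125]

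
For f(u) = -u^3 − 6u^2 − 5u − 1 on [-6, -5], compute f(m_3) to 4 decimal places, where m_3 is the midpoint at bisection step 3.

midpoint -5.5: f = 11.375 > 0 → [-5.5, -5]
midpoint -5.25: f = 4.578125 > 0 → [-5.25, -5]
midpoint -5.125: f = 1.642578 > 0 → [-5.125, -5]

1.6426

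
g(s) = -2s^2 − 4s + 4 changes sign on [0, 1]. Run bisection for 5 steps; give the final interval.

m = 0.5, g(m) = 1.5 (+); new bracket [0.5, 1]
m = 0.75, g(m) = -0.125 (−); new bracket [0.5, 0.75]
m = 0.625, g(m) = 0.71875 (+); new bracket [0.625, 0.75]
m = 0.6875, g(m) = 0.3047 (+); new bracket [0.6875, 0.75]
m = 0.71875, g(m) = 0.0918 (+); new bracket [0.71875, 0.75]

[0.71875, 0.75]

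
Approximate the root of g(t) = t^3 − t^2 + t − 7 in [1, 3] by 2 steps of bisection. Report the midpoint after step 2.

t = 2 gives g = -1, negative; keep [2, 3]
t = 2.5 gives g = 4.875, positive; keep [2, 2.5]

2.5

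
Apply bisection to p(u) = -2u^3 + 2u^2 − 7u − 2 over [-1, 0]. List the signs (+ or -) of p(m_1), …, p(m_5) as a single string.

midpoint -0.5: p = 2.25 > 0 → [-0.5, 0]
midpoint -0.25: p = -0.09375 < 0 → [-0.5, -0.25]
midpoint -0.375: p = 1.011719 > 0 → [-0.375, -0.25]
midpoint -0.3125: p = 0.4438 > 0 → [-0.3125, -0.25]
midpoint -0.28125: p = 0.1714 > 0 → [-0.28125, -0.25]

+-+++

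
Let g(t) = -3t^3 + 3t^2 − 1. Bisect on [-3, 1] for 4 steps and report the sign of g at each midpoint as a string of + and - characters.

g(-1) = 5 > 0, so the root lies in [-1, 1]
g(0) = -1 < 0, so the root lies in [-1, 0]
g(-0.5) = 0.125 > 0, so the root lies in [-0.5, 0]
g(-0.25) = -0.7656 < 0, so the root lies in [-0.5, -0.25]

+-+-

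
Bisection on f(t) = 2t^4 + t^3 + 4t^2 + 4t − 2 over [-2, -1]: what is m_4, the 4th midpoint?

-1.0625

midpoint -1.5: f = 7.75 > 0 → [-1.5, -1]
midpoint -1.25: f = 2.179688 > 0 → [-1.25, -1]
midpoint -1.125: f = 0.342285 > 0 → [-1.125, -1]
midpoint -1.0625: f = -0.385 < 0 → [-1.125, -1.0625]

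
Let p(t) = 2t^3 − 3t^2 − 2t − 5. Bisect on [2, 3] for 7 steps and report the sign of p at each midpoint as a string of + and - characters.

m = 2.5, p(m) = 2.5 (+); new bracket [2, 2.5]
m = 2.25, p(m) = -1.90625 (−); new bracket [2.25, 2.5]
m = 2.375, p(m) = 0.121094 (+); new bracket [2.25, 2.375]
m = 2.3125, p(m) = -0.9351 (−); new bracket [2.3125, 2.375]
m = 2.34375, p(m) = -0.4178 (−); new bracket [2.34375, 2.375]
m = 2.359375, p(m) = -0.1511 (−); new bracket [2.359375, 2.375]
m = 2.3671875, p(m) = -0.0157 (−); new bracket [2.3671875, 2.375]

+-+----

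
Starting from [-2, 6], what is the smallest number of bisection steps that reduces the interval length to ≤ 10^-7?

Width after n steps is 8/2^n. Need 2^n ≥ 8/10^-7 = 80000000.
2^26 = 67108864 < 80000000 ≤ 2^27 = 134217728, so n = 27.

27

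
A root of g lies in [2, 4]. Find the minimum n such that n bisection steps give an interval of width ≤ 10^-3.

Width after n steps is 2/2^n. Need 2^n ≥ 2/10^-3 = 2000.
2^10 = 1024 < 2000 ≤ 2^11 = 2048, so n = 11.

11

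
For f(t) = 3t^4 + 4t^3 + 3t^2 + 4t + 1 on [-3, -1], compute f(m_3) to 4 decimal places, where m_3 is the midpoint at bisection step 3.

0.1992

f(-2) = 21 > 0, so the root lies in [-2, -1]
f(-1.5) = 3.4375 > 0, so the root lies in [-1.5, -1]
f(-1.25) = 0.199219 > 0, so the root lies in [-1.25, -1]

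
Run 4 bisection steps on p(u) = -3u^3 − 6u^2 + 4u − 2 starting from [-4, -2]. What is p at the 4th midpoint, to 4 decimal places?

0.4199

midpoint -3: p = 13 > 0 → [-3, -2]
midpoint -2.5: p = -2.625 < 0 → [-3, -2.5]
midpoint -2.75: p = 4.015625 > 0 → [-2.75, -2.5]
midpoint -2.625: p = 0.4199 > 0 → [-2.625, -2.5]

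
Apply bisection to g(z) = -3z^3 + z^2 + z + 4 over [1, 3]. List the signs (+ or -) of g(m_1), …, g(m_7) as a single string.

--+-+-+

midpoint 2: g = -14 < 0 → [1, 2]
midpoint 1.5: g = -2.375 < 0 → [1, 1.5]
midpoint 1.25: g = 0.953125 > 0 → [1.25, 1.5]
midpoint 1.375: g = -0.5332 < 0 → [1.25, 1.375]
midpoint 1.3125: g = 0.2522 > 0 → [1.3125, 1.375]
midpoint 1.34375: g = -0.1297 < 0 → [1.3125, 1.34375]
midpoint 1.328125: g = 0.0639 > 0 → [1.328125, 1.34375]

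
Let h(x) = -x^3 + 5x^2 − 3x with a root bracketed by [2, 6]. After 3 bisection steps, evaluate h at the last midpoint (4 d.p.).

x = 4 gives h = 4, positive; keep [4, 6]
x = 5 gives h = -15, negative; keep [4, 5]
x = 4.5 gives h = -3.375, negative; keep [4, 4.5]

-3.3750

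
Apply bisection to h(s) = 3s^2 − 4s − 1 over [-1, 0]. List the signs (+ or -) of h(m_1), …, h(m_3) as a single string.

++-

h(-0.5) = 1.75 > 0, so the root lies in [-0.5, 0]
h(-0.25) = 0.1875 > 0, so the root lies in [-0.25, 0]
h(-0.125) = -0.453125 < 0, so the root lies in [-0.25, -0.125]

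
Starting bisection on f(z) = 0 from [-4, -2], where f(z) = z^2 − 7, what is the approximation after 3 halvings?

-2.75

f(-3) = 2 > 0, so the root lies in [-3, -2]
f(-2.5) = -0.75 < 0, so the root lies in [-3, -2.5]
f(-2.75) = 0.5625 > 0, so the root lies in [-2.75, -2.5]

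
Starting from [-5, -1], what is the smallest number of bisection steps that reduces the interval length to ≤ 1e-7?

Width after n steps is 4/2^n. Need 2^n ≥ 4/1e-7 = 40000000.
2^25 = 33554432 < 40000000 ≤ 2^26 = 67108864, so n = 26.

26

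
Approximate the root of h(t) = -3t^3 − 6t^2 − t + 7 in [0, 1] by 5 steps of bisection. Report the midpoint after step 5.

0.84375

h(0.5) = 4.625 > 0, so the root lies in [0.5, 1]
h(0.75) = 1.609375 > 0, so the root lies in [0.75, 1]
h(0.875) = -0.478516 < 0, so the root lies in [0.75, 0.875]
h(0.8125) = 0.6174 > 0, so the root lies in [0.8125, 0.875]
h(0.84375) = 0.0827 > 0, so the root lies in [0.84375, 0.875]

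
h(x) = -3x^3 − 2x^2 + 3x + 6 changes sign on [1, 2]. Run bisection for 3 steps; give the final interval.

h(1.5) = -4.125 < 0, so the root lies in [1, 1.5]
h(1.25) = 0.765625 > 0, so the root lies in [1.25, 1.5]
h(1.375) = -1.455078 < 0, so the root lies in [1.25, 1.375]

[1.25, 1.375]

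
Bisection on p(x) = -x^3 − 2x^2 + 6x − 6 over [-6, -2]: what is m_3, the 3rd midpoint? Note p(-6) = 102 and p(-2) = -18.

m = -4, p(m) = 2 (+); new bracket [-4, -2]
m = -3, p(m) = -15 (−); new bracket [-4, -3]
m = -3.5, p(m) = -8.625 (−); new bracket [-4, -3.5]

-3.5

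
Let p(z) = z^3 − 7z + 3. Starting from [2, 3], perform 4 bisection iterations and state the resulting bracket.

m = 2.5, p(m) = 1.125 (+); new bracket [2, 2.5]
m = 2.25, p(m) = -1.359375 (−); new bracket [2.25, 2.5]
m = 2.375, p(m) = -0.228516 (−); new bracket [2.375, 2.5]
m = 2.4375, p(m) = 0.4197 (+); new bracket [2.375, 2.4375]

[2.375, 2.4375]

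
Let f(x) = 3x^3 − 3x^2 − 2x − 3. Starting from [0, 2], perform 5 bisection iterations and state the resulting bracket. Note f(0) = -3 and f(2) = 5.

m = 1, f(m) = -5 (−); new bracket [1, 2]
m = 1.5, f(m) = -2.625 (−); new bracket [1.5, 2]
m = 1.75, f(m) = 0.390625 (+); new bracket [1.5, 1.75]
m = 1.625, f(m) = -1.2988 (−); new bracket [1.625, 1.75]
m = 1.6875, f(m) = -0.5017 (−); new bracket [1.6875, 1.75]

[1.6875, 1.75]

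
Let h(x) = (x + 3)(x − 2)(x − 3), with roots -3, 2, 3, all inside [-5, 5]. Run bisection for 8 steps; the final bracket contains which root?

-3

h(0) = 18 > 0, so the root lies in [-5, 0]
h(-2.5) = 12.375 > 0, so the root lies in [-5, -2.5]
h(-3.75) = -29.109375 < 0, so the root lies in [-3.75, -2.5]
h(-3.125) = -3.9238 < 0, so the root lies in [-3.125, -2.5]
h(-2.8125) = 5.2449 > 0, so the root lies in [-3.125, -2.8125]
h(-2.96875) = 0.9268 > 0, so the root lies in [-3.125, -2.96875]
h(-3.046875) = -1.4305 < 0, so the root lies in [-3.046875, -2.96875]
h(-3.0078125) = -0.235 < 0, so the root lies in [-3.0078125, -2.96875]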